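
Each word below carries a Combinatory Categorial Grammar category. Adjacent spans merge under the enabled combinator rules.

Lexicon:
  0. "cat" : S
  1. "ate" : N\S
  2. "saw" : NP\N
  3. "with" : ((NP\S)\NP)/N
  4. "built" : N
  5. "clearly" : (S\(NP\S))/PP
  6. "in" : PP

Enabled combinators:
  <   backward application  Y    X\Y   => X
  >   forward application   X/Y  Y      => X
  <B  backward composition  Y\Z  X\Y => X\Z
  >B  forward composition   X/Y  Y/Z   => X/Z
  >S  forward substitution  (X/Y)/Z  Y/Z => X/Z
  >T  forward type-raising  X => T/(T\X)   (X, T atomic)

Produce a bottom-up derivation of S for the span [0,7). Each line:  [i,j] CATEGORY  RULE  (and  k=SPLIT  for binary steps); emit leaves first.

[0,1] S  lex  "cat"
[0,1] N/(N\S)  >T
[1,2] N\S  lex  "ate"
[0,2] N  >  k=1
[2,3] NP\N  lex  "saw"
[0,3] NP  <  k=2
[3,4] ((NP\S)\NP)/N  lex  "with"
[4,5] N  lex  "built"
[3,5] (NP\S)\NP  >  k=4
[0,5] NP\S  <  k=3
[5,6] (S\(NP\S))/PP  lex  "clearly"
[6,7] PP  lex  "in"
[5,7] S\(NP\S)  >  k=6
[0,7] S  <  k=5

[0,7] S   <
  [0,5] NP\S   <
    [0,3] NP   <
      [0,2] N   >
        [0,1] N/(N\S)   >T
          [0,1] "cat" : S
        [1,2] "ate" : N\S
      [2,3] "saw" : NP\N
    [3,5] (NP\S)\NP   >
      [3,4] "with" : ((NP\S)\NP)/N
      [4,5] "built" : N
  [5,7] S\(NP\S)   >
    [5,6] "clearly" : (S\(NP\S))/PP
    [6,7] "in" : PP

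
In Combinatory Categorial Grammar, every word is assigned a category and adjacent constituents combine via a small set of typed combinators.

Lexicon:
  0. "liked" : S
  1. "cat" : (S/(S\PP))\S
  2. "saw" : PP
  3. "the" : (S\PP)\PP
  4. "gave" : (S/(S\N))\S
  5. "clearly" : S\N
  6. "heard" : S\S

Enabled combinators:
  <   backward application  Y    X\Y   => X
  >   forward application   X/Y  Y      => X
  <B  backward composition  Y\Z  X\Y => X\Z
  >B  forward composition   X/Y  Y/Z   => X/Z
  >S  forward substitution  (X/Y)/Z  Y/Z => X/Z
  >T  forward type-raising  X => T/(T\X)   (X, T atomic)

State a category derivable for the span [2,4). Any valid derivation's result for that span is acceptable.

S\PP

[0,7] S   >
  [0,5] S/(S\N)   <
    [0,4] S   >
      [0,2] S/(S\PP)   <
        [0,1] "liked" : S
        [1,2] "cat" : (S/(S\PP))\S
      [2,4] S\PP   <
        [2,3] "saw" : PP
        [3,4] "the" : (S\PP)\PP
    [4,5] "gave" : (S/(S\N))\S
  [5,7] S\N   <B
    [5,6] "clearly" : S\N
    [6,7] "heard" : S\S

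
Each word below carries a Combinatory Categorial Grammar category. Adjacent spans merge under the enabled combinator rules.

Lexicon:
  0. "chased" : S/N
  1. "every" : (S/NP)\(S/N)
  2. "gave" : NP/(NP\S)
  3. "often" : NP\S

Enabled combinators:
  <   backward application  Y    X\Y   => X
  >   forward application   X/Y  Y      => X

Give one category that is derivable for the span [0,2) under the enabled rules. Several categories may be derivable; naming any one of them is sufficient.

[0,4] S   >
  [0,2] S/NP   <
    [0,1] "chased" : S/N
    [1,2] "every" : (S/NP)\(S/N)
  [2,4] NP   >
    [2,3] "gave" : NP/(NP\S)
    [3,4] "often" : NP\S

S/NP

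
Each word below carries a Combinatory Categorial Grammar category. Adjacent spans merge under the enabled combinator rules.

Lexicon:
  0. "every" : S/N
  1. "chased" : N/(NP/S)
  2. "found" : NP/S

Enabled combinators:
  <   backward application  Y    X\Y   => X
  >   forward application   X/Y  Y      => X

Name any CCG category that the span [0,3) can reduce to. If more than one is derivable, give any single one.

S

[0,3] S   >
  [0,1] "every" : S/N
  [1,3] N   >
    [1,2] "chased" : N/(NP/S)
    [2,3] "found" : NP/S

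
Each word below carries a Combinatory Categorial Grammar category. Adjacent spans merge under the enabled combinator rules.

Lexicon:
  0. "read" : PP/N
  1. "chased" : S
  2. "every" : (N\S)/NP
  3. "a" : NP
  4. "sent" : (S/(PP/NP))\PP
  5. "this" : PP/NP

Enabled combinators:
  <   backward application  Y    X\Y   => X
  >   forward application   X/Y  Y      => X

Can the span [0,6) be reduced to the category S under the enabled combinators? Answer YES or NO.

YES

[0,6] S   >
  [0,5] S/(PP/NP)   <
    [0,4] PP   >
      [0,1] "read" : PP/N
      [1,4] N   <
        [1,2] "chased" : S
        [2,4] N\S   >
          [2,3] "every" : (N\S)/NP
          [3,4] "a" : NP
    [4,5] "sent" : (S/(PP/NP))\PP
  [5,6] "this" : PP/NP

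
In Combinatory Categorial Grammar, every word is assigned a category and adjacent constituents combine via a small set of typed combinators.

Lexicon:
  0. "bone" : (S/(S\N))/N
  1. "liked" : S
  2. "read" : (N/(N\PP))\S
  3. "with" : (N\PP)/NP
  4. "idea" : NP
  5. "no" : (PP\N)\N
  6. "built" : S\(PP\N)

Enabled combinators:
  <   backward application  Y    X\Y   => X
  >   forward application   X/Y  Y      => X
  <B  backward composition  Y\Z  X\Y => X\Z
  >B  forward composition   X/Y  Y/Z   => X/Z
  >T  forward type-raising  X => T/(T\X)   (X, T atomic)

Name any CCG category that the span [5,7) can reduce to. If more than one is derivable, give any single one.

[0,7] S   >
  [0,5] S/(S\N)   >
    [0,1] "bone" : (S/(S\N))/N
    [1,5] N   >
      [1,3] N/(N\PP)   <
        [1,2] "liked" : S
        [2,3] "read" : (N/(N\PP))\S
      [3,5] N\PP   >
        [3,4] "with" : (N\PP)/NP
        [4,5] "idea" : NP
  [5,7] S\N   <B
    [5,6] "no" : (PP\N)\N
    [6,7] "built" : S\(PP\N)

S\N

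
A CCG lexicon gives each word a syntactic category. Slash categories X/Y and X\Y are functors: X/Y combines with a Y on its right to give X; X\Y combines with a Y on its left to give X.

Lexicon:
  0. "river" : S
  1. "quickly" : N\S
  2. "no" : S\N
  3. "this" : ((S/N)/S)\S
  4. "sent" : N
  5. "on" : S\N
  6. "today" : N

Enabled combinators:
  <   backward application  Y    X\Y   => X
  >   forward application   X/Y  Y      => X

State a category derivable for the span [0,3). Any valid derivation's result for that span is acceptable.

S

[0,7] S   >
  [0,6] S/N   >
    [0,4] (S/N)/S   <
      [0,3] S   <
        [0,2] N   <
          [0,1] "river" : S
          [1,2] "quickly" : N\S
        [2,3] "no" : S\N
      [3,4] "this" : ((S/N)/S)\S
    [4,6] S   <
      [4,5] "sent" : N
      [5,6] "on" : S\N
  [6,7] "today" : N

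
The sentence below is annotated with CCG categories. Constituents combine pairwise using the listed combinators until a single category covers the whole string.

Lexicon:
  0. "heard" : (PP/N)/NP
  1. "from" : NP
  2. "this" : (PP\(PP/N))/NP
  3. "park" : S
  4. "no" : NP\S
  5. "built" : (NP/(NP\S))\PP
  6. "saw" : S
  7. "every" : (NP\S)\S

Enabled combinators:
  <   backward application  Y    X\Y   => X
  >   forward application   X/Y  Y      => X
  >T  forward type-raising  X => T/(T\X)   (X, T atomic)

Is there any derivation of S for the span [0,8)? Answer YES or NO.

NO

(PP/N)/NP NP (PP\(PP/N))/NP S NP\S (NP/(NP\S))\PP S (NP\S)\S
CKY chart[0,8] = {N/(N\NP), NP, NP/(NP\NP), PP/(PP\NP), S/(S\NP)}; S ∉ chart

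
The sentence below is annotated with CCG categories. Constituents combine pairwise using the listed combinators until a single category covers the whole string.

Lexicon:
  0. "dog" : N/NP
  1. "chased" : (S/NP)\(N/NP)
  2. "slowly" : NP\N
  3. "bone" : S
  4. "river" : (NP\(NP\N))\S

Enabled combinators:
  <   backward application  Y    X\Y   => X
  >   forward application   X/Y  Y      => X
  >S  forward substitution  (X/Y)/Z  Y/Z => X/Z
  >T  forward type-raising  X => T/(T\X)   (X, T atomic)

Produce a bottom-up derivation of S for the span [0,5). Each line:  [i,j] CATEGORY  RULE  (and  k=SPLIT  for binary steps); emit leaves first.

[0,5] S   >
  [0,2] S/NP   <
    [0,1] "dog" : N/NP
    [1,2] "chased" : (S/NP)\(N/NP)
  [2,5] NP   <
    [2,3] "slowly" : NP\N
    [3,5] NP\(NP\N)   <
      [3,4] "bone" : S
      [4,5] "river" : (NP\(NP\N))\S

[0,1] N/NP  lex  "dog"
[1,2] (S/NP)\(N/NP)  lex  "chased"
[0,2] S/NP  <  k=1
[2,3] NP\N  lex  "slowly"
[3,4] S  lex  "bone"
[4,5] (NP\(NP\N))\S  lex  "river"
[3,5] NP\(NP\N)  <  k=4
[2,5] NP  <  k=3
[0,5] S  >  k=2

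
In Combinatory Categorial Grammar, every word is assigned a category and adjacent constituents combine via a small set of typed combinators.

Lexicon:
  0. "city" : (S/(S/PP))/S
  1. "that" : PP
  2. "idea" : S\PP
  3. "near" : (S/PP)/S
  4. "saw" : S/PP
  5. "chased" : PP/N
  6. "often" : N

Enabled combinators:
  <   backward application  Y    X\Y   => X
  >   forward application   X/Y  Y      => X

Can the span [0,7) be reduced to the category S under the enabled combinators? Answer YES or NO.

YES

[0,7] S   >
  [0,3] S/(S/PP)   >
    [0,1] "city" : (S/(S/PP))/S
    [1,3] S   <
      [1,2] "that" : PP
      [2,3] "idea" : S\PP
  [3,7] S/PP   >
    [3,4] "near" : (S/PP)/S
    [4,7] S   >
      [4,5] "saw" : S/PP
      [5,7] PP   >
        [5,6] "chased" : PP/N
        [6,7] "often" : N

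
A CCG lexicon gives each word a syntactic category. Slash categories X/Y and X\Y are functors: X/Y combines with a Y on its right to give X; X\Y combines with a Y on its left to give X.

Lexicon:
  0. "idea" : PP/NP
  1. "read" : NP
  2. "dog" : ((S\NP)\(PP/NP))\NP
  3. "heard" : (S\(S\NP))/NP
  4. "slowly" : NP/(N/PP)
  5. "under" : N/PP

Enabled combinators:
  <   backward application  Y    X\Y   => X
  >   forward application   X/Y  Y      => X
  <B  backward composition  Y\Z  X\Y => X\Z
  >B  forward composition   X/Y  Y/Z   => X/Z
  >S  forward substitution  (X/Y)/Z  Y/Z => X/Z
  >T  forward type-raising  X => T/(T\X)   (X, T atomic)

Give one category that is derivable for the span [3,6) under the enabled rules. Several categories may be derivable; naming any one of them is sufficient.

[0,6] S   <
  [0,3] S\NP   <
    [0,1] "idea" : PP/NP
    [1,3] (S\NP)\(PP/NP)   <
      [1,2] "read" : NP
      [2,3] "dog" : ((S\NP)\(PP/NP))\NP
  [3,6] S\(S\NP)   >
    [3,4] "heard" : (S\(S\NP))/NP
    [4,6] NP   >
      [4,5] "slowly" : NP/(N/PP)
      [5,6] "under" : N/PP

S\(S\NP)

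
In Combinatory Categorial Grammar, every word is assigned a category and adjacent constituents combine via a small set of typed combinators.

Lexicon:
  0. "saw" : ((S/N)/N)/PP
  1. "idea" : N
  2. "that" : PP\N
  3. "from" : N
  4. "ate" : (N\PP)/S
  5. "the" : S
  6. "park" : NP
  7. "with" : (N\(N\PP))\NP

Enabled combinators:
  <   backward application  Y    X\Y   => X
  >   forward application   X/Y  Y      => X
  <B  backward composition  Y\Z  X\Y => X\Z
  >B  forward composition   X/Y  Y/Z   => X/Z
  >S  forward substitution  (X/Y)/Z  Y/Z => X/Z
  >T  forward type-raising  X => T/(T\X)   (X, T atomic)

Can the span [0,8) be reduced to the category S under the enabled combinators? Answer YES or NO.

YES

[0,8] S   >
  [0,4] S/N   >
    [0,3] (S/N)/N   >
      [0,1] "saw" : ((S/N)/N)/PP
      [1,3] PP   <
        [1,2] "idea" : N
        [2,3] "that" : PP\N
    [3,4] "from" : N
  [4,8] N   <
    [4,6] N\PP   >
      [4,5] "ate" : (N\PP)/S
      [5,6] "the" : S
    [6,8] N\(N\PP)   <
      [6,7] "park" : NP
      [7,8] "with" : (N\(N\PP))\NP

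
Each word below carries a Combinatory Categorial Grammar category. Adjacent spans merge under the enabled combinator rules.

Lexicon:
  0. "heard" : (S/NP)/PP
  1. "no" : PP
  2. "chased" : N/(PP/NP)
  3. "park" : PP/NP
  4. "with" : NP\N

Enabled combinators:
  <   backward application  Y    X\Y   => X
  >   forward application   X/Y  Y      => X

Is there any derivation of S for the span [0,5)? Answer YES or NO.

YES

[0,5] S   >
  [0,2] S/NP   >
    [0,1] "heard" : (S/NP)/PP
    [1,2] "no" : PP
  [2,5] NP   <
    [2,4] N   >
      [2,3] "chased" : N/(PP/NP)
      [3,4] "park" : PP/NP
    [4,5] "with" : NP\N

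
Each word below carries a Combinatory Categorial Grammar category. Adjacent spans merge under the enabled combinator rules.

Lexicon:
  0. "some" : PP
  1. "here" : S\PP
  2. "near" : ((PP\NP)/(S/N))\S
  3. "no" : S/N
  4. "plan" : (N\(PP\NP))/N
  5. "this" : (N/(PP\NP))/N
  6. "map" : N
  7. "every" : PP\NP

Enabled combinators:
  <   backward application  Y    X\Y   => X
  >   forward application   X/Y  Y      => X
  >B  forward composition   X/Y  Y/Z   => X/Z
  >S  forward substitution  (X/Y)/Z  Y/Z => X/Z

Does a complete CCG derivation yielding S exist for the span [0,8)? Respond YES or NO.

NO

PP S\PP ((PP\NP)/(S/N))\S S/N (N\(PP\NP))/N (N/(PP\NP))/N N PP\NP
CKY chart[0,8] = {N}; S ∉ chart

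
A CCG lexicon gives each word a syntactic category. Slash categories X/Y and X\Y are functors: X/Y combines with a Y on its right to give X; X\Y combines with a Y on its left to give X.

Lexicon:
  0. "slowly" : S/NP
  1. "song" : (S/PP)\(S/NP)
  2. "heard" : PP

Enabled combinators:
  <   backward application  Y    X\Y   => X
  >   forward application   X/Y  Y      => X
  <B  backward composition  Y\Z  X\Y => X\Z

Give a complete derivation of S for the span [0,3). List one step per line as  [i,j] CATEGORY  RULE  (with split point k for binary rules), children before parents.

[0,1] S/NP  lex  "slowly"
[1,2] (S/PP)\(S/NP)  lex  "song"
[0,2] S/PP  <  k=1
[2,3] PP  lex  "heard"
[0,3] S  >  k=2

[0,3] S   >
  [0,2] S/PP   <
    [0,1] "slowly" : S/NP
    [1,2] "song" : (S/PP)\(S/NP)
  [2,3] "heard" : PP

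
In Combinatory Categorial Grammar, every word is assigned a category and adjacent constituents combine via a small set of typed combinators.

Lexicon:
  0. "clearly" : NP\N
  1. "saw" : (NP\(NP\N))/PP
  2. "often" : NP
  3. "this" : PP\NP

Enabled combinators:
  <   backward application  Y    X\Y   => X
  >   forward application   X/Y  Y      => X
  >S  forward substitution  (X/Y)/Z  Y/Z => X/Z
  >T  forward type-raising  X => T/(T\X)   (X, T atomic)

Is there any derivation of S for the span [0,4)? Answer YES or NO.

NO

NP\N (NP\(NP\N))/PP NP PP\NP
CKY chart[0,4] = {N/(N\NP), NP, NP/(NP\NP), PP/(PP\NP), S/(S\NP)}; S ∉ chart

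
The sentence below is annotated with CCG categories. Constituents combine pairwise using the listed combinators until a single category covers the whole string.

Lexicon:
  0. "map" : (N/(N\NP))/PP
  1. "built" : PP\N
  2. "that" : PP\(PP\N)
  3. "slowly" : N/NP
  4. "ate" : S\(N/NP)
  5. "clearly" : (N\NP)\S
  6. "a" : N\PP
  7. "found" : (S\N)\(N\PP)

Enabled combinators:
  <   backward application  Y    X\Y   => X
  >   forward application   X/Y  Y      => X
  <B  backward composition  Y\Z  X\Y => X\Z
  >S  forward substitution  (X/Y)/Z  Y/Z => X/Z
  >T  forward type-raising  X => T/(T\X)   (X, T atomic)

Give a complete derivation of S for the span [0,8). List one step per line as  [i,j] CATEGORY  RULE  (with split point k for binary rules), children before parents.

[0,1] (N/(N\NP))/PP  lex  "map"
[1,2] PP\N  lex  "built"
[2,3] PP\(PP\N)  lex  "that"
[1,3] PP  <  k=2
[0,3] N/(N\NP)  >  k=1
[3,4] N/NP  lex  "slowly"
[4,5] S\(N/NP)  lex  "ate"
[3,5] S  <  k=4
[5,6] (N\NP)\S  lex  "clearly"
[3,6] N\NP  <  k=5
[0,6] N  >  k=3
[6,7] N\PP  lex  "a"
[7,8] (S\N)\(N\PP)  lex  "found"
[6,8] S\N  <  k=7
[0,8] S  <  k=6

[0,8] S   <
  [0,6] N   >
    [0,3] N/(N\NP)   >
      [0,1] "map" : (N/(N\NP))/PP
      [1,3] PP   <
        [1,2] "built" : PP\N
        [2,3] "that" : PP\(PP\N)
    [3,6] N\NP   <
      [3,5] S   <
        [3,4] "slowly" : N/NP
        [4,5] "ate" : S\(N/NP)
      [5,6] "clearly" : (N\NP)\S
  [6,8] S\N   <
    [6,7] "a" : N\PP
    [7,8] "found" : (S\N)\(N\PP)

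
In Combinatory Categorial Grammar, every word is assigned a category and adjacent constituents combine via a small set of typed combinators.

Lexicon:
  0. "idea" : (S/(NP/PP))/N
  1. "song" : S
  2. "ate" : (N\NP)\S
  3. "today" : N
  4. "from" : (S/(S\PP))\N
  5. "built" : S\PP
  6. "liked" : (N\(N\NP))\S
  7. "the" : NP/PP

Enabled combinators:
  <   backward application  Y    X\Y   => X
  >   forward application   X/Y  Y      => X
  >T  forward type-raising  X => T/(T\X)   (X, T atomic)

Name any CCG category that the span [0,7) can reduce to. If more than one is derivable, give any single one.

[0,8] S   >
  [0,7] S/(NP/PP)   >
    [0,1] "idea" : (S/(NP/PP))/N
    [1,7] N   <
      [1,3] N\NP   <
        [1,2] "song" : S
        [2,3] "ate" : (N\NP)\S
      [3,7] N\(N\NP)   <
        [3,6] S   >
          [3,5] S/(S\PP)   <
            [3,4] "today" : N
            [4,5] "from" : (S/(S\PP))\N
          [5,6] "built" : S\PP
        [6,7] "liked" : (N\(N\NP))\S
  [7,8] "the" : NP/PP

S/(NP/PP)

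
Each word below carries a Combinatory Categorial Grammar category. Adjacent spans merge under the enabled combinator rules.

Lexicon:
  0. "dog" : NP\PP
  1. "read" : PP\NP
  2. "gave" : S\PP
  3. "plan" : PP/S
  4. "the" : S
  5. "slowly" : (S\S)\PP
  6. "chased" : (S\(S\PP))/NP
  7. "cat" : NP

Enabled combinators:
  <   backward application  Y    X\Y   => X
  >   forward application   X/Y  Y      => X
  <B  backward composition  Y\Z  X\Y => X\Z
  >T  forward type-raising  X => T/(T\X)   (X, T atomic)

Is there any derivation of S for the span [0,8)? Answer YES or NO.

[0,8] S   <
  [0,6] S\PP   <B
    [0,1] "dog" : NP\PP
    [1,6] S\NP   <B
      [1,3] S\NP   <B
        [1,2] "read" : PP\NP
        [2,3] "gave" : S\PP
      [3,6] S\S   <
        [3,5] PP   >
          [3,4] "plan" : PP/S
          [4,5] "the" : S
        [5,6] "slowly" : (S\S)\PP
  [6,8] S\(S\PP)   >
    [6,7] "chased" : (S\(S\PP))/NP
    [7,8] "cat" : NP

YES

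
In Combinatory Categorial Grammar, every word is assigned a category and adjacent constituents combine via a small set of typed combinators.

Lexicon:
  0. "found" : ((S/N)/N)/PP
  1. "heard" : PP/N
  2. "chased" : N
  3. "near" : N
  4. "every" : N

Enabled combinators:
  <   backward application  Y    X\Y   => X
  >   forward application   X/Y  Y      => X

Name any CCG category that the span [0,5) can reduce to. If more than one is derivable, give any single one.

[0,5] S   >
  [0,4] S/N   >
    [0,3] (S/N)/N   >
      [0,1] "found" : ((S/N)/N)/PP
      [1,3] PP   >
        [1,2] "heard" : PP/N
        [2,3] "chased" : N
    [3,4] "near" : N
  [4,5] "every" : N

S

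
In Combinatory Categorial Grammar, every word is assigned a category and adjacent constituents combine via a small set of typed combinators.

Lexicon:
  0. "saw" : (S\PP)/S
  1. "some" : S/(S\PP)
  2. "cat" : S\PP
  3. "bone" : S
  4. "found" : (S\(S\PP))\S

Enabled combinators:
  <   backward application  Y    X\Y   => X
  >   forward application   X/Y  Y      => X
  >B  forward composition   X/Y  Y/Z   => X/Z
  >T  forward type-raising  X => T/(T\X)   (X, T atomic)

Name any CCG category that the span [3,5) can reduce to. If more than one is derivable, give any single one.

[0,5] S   <
  [0,3] S\PP   >
    [0,1] "saw" : (S\PP)/S
    [1,3] S   >
      [1,2] "some" : S/(S\PP)
      [2,3] "cat" : S\PP
  [3,5] S\(S\PP)   <
    [3,4] "bone" : S
    [4,5] "found" : (S\(S\PP))\S

S\(S\PP)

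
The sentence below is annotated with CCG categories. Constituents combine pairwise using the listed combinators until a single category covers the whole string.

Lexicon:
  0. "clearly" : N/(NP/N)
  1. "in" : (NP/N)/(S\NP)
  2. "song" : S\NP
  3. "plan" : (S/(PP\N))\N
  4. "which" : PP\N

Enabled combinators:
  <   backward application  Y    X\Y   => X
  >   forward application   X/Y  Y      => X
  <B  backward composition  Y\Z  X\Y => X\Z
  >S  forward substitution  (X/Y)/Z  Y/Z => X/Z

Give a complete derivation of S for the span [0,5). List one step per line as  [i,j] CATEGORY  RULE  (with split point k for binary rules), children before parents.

[0,5] S   >
  [0,4] S/(PP\N)   <
    [0,3] N   >
      [0,1] "clearly" : N/(NP/N)
      [1,3] NP/N   >
        [1,2] "in" : (NP/N)/(S\NP)
        [2,3] "song" : S\NP
    [3,4] "plan" : (S/(PP\N))\N
  [4,5] "which" : PP\N

[0,1] N/(NP/N)  lex  "clearly"
[1,2] (NP/N)/(S\NP)  lex  "in"
[2,3] S\NP  lex  "song"
[1,3] NP/N  >  k=2
[0,3] N  >  k=1
[3,4] (S/(PP\N))\N  lex  "plan"
[0,4] S/(PP\N)  <  k=3
[4,5] PP\N  lex  "which"
[0,5] S  >  k=4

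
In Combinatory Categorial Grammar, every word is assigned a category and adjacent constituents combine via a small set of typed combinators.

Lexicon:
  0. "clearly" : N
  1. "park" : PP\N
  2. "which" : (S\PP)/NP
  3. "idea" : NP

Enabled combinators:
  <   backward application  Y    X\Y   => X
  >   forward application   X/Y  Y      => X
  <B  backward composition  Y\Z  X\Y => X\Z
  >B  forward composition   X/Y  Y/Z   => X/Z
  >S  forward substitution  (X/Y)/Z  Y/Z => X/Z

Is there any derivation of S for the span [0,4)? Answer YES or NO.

YES

[0,4] S   <
  [0,2] PP   <
    [0,1] "clearly" : N
    [1,2] "park" : PP\N
  [2,4] S\PP   >
    [2,3] "which" : (S\PP)/NP
    [3,4] "idea" : NP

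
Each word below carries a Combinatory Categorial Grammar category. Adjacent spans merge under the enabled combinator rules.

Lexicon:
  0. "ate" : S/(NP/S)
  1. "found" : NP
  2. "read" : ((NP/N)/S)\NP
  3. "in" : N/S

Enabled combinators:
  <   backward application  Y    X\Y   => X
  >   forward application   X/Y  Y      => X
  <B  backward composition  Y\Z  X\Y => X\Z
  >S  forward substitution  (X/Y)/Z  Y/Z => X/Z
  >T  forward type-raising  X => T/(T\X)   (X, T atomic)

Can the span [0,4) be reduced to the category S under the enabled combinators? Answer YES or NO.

[0,4] S   >
  [0,1] "ate" : S/(NP/S)
  [1,4] NP/S   >S
    [1,3] (NP/N)/S   <
      [1,2] "found" : NP
      [2,3] "read" : ((NP/N)/S)\NP
    [3,4] "in" : N/S

YES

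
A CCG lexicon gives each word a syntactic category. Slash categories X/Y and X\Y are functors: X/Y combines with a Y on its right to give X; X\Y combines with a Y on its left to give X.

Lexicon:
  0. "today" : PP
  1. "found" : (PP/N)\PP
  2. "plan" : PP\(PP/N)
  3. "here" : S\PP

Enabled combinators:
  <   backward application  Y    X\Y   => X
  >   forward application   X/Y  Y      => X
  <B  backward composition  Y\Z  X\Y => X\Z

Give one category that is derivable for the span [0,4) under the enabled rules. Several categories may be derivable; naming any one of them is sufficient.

S

[0,4] S   <
  [0,3] PP   <
    [0,2] PP/N   <
      [0,1] "today" : PP
      [1,2] "found" : (PP/N)\PP
    [2,3] "plan" : PP\(PP/N)
  [3,4] "here" : S\PP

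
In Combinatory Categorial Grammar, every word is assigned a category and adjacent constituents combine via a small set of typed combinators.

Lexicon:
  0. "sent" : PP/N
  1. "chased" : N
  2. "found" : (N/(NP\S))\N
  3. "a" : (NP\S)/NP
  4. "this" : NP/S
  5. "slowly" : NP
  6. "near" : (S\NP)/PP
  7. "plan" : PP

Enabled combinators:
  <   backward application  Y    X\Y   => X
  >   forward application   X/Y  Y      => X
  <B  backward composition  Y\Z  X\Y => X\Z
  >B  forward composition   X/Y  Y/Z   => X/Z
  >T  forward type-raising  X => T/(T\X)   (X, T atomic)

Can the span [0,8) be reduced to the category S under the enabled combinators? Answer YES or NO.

PP/N N (N/(NP\S))\N (NP\S)/NP NP/S NP (S\NP)/PP PP
CKY chart[0,8] = {N/(N\PP), NP/(NP\PP), PP, PP/(NP\NP), PP/(N\N), PP/(PP\PP), PP/(S\S), S/(S\PP)}; S ∉ chart

NO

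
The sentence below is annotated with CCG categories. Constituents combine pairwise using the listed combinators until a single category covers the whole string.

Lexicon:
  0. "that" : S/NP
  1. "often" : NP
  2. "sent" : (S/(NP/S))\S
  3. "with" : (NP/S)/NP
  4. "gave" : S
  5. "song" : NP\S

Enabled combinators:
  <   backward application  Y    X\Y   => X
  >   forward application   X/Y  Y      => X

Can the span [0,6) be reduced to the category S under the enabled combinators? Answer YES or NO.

[0,6] S   >
  [0,3] S/(NP/S)   <
    [0,2] S   >
      [0,1] "that" : S/NP
      [1,2] "often" : NP
    [2,3] "sent" : (S/(NP/S))\S
  [3,6] NP/S   >
    [3,4] "with" : (NP/S)/NP
    [4,6] NP   <
      [4,5] "gave" : S
      [5,6] "song" : NP\S

YES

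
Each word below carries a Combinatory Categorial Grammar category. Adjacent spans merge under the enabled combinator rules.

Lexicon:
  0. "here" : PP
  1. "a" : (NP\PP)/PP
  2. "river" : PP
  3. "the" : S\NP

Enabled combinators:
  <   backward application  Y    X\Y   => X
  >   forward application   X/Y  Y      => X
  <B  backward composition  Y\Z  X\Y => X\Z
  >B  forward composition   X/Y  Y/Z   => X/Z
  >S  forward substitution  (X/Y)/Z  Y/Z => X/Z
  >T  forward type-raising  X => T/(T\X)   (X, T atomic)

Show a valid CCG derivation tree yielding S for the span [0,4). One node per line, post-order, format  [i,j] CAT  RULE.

[0,1] PP  lex  "here"
[1,2] (NP\PP)/PP  lex  "a"
[2,3] PP  lex  "river"
[1,3] NP\PP  >  k=2
[0,3] NP  <  k=1
[3,4] S\NP  lex  "the"
[0,4] S  <  k=3

[0,4] S   <
  [0,3] NP   <
    [0,1] "here" : PP
    [1,3] NP\PP   >
      [1,2] "a" : (NP\PP)/PP
      [2,3] "river" : PP
  [3,4] "the" : S\NP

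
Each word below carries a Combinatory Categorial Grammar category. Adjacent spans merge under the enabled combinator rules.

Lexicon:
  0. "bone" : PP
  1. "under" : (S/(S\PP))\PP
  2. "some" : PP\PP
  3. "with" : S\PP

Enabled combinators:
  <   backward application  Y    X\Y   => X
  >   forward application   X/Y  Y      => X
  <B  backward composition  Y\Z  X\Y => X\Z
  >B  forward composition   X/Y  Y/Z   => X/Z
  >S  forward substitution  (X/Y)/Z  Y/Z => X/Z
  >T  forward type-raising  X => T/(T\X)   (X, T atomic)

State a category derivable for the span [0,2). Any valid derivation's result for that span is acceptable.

[0,4] S   >
  [0,2] S/(S\PP)   <
    [0,1] "bone" : PP
    [1,2] "under" : (S/(S\PP))\PP
  [2,4] S\PP   <B
    [2,3] "some" : PP\PP
    [3,4] "with" : S\PP

S/(S\PP)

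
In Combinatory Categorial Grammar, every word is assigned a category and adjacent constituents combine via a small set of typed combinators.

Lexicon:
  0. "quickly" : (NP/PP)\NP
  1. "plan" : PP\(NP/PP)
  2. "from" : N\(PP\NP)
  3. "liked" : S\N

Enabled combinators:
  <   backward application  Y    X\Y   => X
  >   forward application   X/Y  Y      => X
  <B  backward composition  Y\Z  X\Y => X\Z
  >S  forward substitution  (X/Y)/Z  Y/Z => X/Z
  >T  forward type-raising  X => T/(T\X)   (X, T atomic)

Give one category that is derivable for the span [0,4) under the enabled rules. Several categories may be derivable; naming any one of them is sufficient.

[0,4] S   <
  [0,3] N   <
    [0,2] PP\NP   <B
      [0,1] "quickly" : (NP/PP)\NP
      [1,2] "plan" : PP\(NP/PP)
    [2,3] "from" : N\(PP\NP)
  [3,4] "liked" : S\N

S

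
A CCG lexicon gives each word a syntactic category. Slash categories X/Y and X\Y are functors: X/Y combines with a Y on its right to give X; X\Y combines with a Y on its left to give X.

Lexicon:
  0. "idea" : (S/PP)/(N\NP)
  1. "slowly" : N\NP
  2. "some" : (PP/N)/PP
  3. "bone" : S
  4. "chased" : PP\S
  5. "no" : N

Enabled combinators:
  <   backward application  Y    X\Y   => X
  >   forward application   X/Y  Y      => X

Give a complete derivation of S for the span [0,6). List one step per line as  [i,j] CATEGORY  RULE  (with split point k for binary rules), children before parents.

[0,1] (S/PP)/(N\NP)  lex  "idea"
[1,2] N\NP  lex  "slowly"
[0,2] S/PP  >  k=1
[2,3] (PP/N)/PP  lex  "some"
[3,4] S  lex  "bone"
[4,5] PP\S  lex  "chased"
[3,5] PP  <  k=4
[2,5] PP/N  >  k=3
[5,6] N  lex  "no"
[2,6] PP  >  k=5
[0,6] S  >  k=2

[0,6] S   >
  [0,2] S/PP   >
    [0,1] "idea" : (S/PP)/(N\NP)
    [1,2] "slowly" : N\NP
  [2,6] PP   >
    [2,5] PP/N   >
      [2,3] "some" : (PP/N)/PP
      [3,5] PP   <
        [3,4] "bone" : S
        [4,5] "chased" : PP\S
    [5,6] "no" : N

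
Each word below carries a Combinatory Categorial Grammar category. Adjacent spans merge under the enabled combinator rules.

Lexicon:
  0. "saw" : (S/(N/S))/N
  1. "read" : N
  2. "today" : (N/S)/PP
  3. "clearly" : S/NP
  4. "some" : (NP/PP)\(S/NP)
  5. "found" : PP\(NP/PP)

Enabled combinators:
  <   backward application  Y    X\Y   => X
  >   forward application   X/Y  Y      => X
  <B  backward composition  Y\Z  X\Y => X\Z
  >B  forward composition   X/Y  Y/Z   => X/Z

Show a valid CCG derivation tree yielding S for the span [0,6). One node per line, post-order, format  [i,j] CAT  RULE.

[0,6] S   >
  [0,3] S/PP   >B
    [0,2] S/(N/S)   >
      [0,1] "saw" : (S/(N/S))/N
      [1,2] "read" : N
    [2,3] "today" : (N/S)/PP
  [3,6] PP   <
    [3,5] NP/PP   <
      [3,4] "clearly" : S/NP
      [4,5] "some" : (NP/PP)\(S/NP)
    [5,6] "found" : PP\(NP/PP)

[0,1] (S/(N/S))/N  lex  "saw"
[1,2] N  lex  "read"
[0,2] S/(N/S)  >  k=1
[2,3] (N/S)/PP  lex  "today"
[0,3] S/PP  >B  k=2
[3,4] S/NP  lex  "clearly"
[4,5] (NP/PP)\(S/NP)  lex  "some"
[3,5] NP/PP  <  k=4
[5,6] PP\(NP/PP)  lex  "found"
[3,6] PP  <  k=5
[0,6] S  >  k=3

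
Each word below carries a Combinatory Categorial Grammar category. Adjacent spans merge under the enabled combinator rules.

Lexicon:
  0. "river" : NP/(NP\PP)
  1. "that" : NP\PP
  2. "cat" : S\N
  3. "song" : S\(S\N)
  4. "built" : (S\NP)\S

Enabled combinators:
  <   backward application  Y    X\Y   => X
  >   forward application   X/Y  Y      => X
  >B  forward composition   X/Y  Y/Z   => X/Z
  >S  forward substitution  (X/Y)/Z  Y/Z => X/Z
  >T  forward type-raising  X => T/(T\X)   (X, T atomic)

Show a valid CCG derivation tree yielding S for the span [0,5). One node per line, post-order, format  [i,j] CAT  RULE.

[0,1] NP/(NP\PP)  lex  "river"
[1,2] NP\PP  lex  "that"
[0,2] NP  >  k=1
[2,3] S\N  lex  "cat"
[3,4] S\(S\N)  lex  "song"
[2,4] S  <  k=3
[4,5] (S\NP)\S  lex  "built"
[2,5] S\NP  <  k=4
[0,5] S  <  k=2

[0,5] S   <
  [0,2] NP   >
    [0,1] "river" : NP/(NP\PP)
    [1,2] "that" : NP\PP
  [2,5] S\NP   <
    [2,4] S   <
      [2,3] "cat" : S\N
      [3,4] "song" : S\(S\N)
    [4,5] "built" : (S\NP)\S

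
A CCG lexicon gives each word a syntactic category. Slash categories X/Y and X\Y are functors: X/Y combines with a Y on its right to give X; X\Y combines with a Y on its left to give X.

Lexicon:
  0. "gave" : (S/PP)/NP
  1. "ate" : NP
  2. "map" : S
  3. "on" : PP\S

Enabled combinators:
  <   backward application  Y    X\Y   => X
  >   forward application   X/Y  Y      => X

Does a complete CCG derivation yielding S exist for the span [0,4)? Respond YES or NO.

[0,4] S   >
  [0,2] S/PP   >
    [0,1] "gave" : (S/PP)/NP
    [1,2] "ate" : NP
  [2,4] PP   <
    [2,3] "map" : S
    [3,4] "on" : PP\S

YES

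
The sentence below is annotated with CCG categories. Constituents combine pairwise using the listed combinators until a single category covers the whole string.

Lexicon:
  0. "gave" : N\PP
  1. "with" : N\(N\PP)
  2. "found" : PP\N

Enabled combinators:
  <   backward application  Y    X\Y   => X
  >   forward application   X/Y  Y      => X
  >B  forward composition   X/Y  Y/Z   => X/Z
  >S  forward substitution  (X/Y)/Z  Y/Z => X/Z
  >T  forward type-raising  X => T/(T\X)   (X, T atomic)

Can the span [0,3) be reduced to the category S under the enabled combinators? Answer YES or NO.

NO

N\PP N\(N\PP) PP\N
CKY chart[0,3] = {N/(N\PP), NP/(NP\PP), PP, PP/(PP\PP), S/(S\PP)}; S ∉ chart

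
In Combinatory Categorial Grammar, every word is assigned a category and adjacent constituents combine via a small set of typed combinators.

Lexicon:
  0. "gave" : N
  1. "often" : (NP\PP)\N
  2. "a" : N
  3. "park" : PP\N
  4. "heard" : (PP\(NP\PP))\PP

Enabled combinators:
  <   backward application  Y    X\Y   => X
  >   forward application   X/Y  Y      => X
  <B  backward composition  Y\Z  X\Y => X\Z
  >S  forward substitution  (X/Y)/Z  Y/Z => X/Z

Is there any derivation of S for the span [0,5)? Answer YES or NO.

N (NP\PP)\N N PP\N (PP\(NP\PP))\PP
CKY chart[0,5] = {PP}; S ∉ chart

NO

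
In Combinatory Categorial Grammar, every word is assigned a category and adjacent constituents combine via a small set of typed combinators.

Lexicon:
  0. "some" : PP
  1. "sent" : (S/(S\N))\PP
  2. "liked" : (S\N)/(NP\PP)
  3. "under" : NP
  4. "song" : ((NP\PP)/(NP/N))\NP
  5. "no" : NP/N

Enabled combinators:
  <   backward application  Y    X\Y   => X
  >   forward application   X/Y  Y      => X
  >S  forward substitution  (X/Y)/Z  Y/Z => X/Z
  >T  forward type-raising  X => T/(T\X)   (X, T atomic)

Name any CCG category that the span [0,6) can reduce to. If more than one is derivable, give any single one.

[0,6] S   >
  [0,2] S/(S\N)   <
    [0,1] "some" : PP
    [1,2] "sent" : (S/(S\N))\PP
  [2,6] S\N   >
    [2,3] "liked" : (S\N)/(NP\PP)
    [3,6] NP\PP   >
      [3,5] (NP\PP)/(NP/N)   <
        [3,4] "under" : NP
        [4,5] "song" : ((NP\PP)/(NP/N))\NP
      [5,6] "no" : NP/N

S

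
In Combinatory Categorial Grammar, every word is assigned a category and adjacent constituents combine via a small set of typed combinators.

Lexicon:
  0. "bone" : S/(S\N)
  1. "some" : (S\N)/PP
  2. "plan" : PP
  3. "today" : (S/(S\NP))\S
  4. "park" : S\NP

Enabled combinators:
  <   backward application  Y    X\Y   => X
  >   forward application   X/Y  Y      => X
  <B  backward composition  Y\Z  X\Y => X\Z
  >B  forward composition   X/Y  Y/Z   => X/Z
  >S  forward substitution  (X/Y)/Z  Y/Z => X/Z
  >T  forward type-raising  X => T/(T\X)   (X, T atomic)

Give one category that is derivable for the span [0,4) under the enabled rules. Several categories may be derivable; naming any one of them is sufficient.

S/(S\NP)

[0,5] S   >
  [0,4] S/(S\NP)   <
    [0,3] S   >
      [0,1] "bone" : S/(S\N)
      [1,3] S\N   >
        [1,2] "some" : (S\N)/PP
        [2,3] "plan" : PP
    [3,4] "today" : (S/(S\NP))\S
  [4,5] "park" : S\NP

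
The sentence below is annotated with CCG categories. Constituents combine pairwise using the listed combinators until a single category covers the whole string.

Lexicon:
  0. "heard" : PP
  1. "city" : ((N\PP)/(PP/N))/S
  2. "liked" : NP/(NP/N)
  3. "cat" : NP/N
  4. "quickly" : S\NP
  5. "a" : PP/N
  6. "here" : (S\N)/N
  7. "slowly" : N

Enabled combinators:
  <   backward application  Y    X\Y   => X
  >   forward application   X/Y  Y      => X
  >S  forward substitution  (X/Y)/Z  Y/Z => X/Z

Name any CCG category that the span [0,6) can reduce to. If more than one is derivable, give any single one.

[0,8] S   <
  [0,6] N   <
    [0,1] "heard" : PP
    [1,6] N\PP   >
      [1,5] (N\PP)/(PP/N)   >
        [1,2] "city" : ((N\PP)/(PP/N))/S
        [2,5] S   <
          [2,4] NP   >
            [2,3] "liked" : NP/(NP/N)
            [3,4] "cat" : NP/N
          [4,5] "quickly" : S\NP
      [5,6] "a" : PP/N
  [6,8] S\N   >
    [6,7] "here" : (S\N)/N
    [7,8] "slowly" : N

N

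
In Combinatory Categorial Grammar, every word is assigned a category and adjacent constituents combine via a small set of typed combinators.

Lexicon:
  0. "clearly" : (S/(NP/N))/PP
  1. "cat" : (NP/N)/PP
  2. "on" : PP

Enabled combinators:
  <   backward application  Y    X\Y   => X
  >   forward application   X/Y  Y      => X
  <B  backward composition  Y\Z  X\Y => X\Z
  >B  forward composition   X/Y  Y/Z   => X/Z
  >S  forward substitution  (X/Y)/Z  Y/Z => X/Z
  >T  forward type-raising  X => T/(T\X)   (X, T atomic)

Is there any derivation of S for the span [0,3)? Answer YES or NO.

YES

[0,3] S   >
  [0,2] S/PP   >S
    [0,1] "clearly" : (S/(NP/N))/PP
    [1,2] "cat" : (NP/N)/PP
  [2,3] "on" : PP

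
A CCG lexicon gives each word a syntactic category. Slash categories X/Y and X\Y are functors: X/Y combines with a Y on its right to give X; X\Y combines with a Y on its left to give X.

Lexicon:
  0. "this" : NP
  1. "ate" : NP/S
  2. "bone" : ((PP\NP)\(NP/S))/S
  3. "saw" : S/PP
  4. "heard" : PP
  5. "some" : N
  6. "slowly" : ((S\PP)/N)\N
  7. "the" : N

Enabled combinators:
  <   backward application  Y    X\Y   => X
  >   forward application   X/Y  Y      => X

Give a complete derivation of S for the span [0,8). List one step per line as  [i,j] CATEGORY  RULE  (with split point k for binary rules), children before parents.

[0,1] NP  lex  "this"
[1,2] NP/S  lex  "ate"
[2,3] ((PP\NP)\(NP/S))/S  lex  "bone"
[3,4] S/PP  lex  "saw"
[4,5] PP  lex  "heard"
[3,5] S  >  k=4
[2,5] (PP\NP)\(NP/S)  >  k=3
[1,5] PP\NP  <  k=2
[0,5] PP  <  k=1
[5,6] N  lex  "some"
[6,7] ((S\PP)/N)\N  lex  "slowly"
[5,7] (S\PP)/N  <  k=6
[7,8] N  lex  "the"
[5,8] S\PP  >  k=7
[0,8] S  <  k=5

[0,8] S   <
  [0,5] PP   <
    [0,1] "this" : NP
    [1,5] PP\NP   <
      [1,2] "ate" : NP/S
      [2,5] (PP\NP)\(NP/S)   >
        [2,3] "bone" : ((PP\NP)\(NP/S))/S
        [3,5] S   >
          [3,4] "saw" : S/PP
          [4,5] "heard" : PP
  [5,8] S\PP   >
    [5,7] (S\PP)/N   <
      [5,6] "some" : N
      [6,7] "slowly" : ((S\PP)/N)\N
    [7,8] "the" : N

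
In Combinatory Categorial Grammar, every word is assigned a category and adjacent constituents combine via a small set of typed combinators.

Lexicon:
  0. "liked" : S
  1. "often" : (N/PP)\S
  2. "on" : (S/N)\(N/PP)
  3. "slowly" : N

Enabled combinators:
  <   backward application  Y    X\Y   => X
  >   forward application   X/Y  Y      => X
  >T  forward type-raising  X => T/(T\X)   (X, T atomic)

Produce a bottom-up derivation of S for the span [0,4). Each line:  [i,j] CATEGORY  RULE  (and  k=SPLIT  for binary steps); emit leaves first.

[0,1] S  lex  "liked"
[1,2] (N/PP)\S  lex  "often"
[0,2] N/PP  <  k=1
[2,3] (S/N)\(N/PP)  lex  "on"
[0,3] S/N  <  k=2
[3,4] N  lex  "slowly"
[0,4] S  >  k=3

[0,4] S   >
  [0,3] S/N   <
    [0,2] N/PP   <
      [0,1] "liked" : S
      [1,2] "often" : (N/PP)\S
    [2,3] "on" : (S/N)\(N/PP)
  [3,4] "slowly" : N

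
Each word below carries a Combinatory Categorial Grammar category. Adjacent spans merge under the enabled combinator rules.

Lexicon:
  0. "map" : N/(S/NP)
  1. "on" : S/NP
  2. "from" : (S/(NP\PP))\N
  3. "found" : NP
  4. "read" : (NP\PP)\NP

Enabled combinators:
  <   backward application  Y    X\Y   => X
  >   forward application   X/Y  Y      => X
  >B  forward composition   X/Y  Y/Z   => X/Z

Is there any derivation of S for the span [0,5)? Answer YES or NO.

YES

[0,5] S   >
  [0,3] S/(NP\PP)   <
    [0,2] N   >
      [0,1] "map" : N/(S/NP)
      [1,2] "on" : S/NP
    [2,3] "from" : (S/(NP\PP))\N
  [3,5] NP\PP   <
    [3,4] "found" : NP
    [4,5] "read" : (NP\PP)\NP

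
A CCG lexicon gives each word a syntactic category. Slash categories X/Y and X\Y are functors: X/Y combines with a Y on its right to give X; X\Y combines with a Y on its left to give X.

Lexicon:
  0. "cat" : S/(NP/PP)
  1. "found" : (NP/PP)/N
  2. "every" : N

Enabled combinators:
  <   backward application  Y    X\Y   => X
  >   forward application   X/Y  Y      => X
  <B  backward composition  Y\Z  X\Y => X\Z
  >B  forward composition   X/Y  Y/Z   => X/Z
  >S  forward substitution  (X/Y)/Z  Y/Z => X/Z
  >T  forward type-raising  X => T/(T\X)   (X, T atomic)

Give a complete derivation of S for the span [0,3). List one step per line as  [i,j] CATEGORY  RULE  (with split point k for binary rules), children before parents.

[0,1] S/(NP/PP)  lex  "cat"
[1,2] (NP/PP)/N  lex  "found"
[2,3] N  lex  "every"
[1,3] NP/PP  >  k=2
[0,3] S  >  k=1

[0,3] S   >
  [0,1] "cat" : S/(NP/PP)
  [1,3] NP/PP   >
    [1,2] "found" : (NP/PP)/N
    [2,3] "every" : N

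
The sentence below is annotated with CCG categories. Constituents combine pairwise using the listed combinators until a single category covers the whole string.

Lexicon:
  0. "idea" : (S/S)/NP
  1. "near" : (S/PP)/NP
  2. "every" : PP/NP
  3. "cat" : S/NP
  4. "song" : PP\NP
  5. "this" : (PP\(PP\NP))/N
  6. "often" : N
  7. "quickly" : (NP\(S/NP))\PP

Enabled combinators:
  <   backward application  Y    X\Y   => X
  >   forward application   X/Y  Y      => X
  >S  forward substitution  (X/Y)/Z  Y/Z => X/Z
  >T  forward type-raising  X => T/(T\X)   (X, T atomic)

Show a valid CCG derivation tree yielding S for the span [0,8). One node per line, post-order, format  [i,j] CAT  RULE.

[0,1] (S/S)/NP  lex  "idea"
[1,2] (S/PP)/NP  lex  "near"
[2,3] PP/NP  lex  "every"
[1,3] S/NP  >S  k=2
[0,3] S/NP  >S  k=1
[3,4] S/NP  lex  "cat"
[4,5] PP\NP  lex  "song"
[5,6] (PP\(PP\NP))/N  lex  "this"
[6,7] N  lex  "often"
[5,7] PP\(PP\NP)  >  k=6
[4,7] PP  <  k=5
[7,8] (NP\(S/NP))\PP  lex  "quickly"
[4,8] NP\(S/NP)  <  k=7
[3,8] NP  <  k=4
[0,8] S  >  k=3

[0,8] S   >
  [0,3] S/NP   >S
    [0,1] "idea" : (S/S)/NP
    [1,3] S/NP   >S
      [1,2] "near" : (S/PP)/NP
      [2,3] "every" : PP/NP
  [3,8] NP   <
    [3,4] "cat" : S/NP
    [4,8] NP\(S/NP)   <
      [4,7] PP   <
        [4,5] "song" : PP\NP
        [5,7] PP\(PP\NP)   >
          [5,6] "this" : (PP\(PP\NP))/N
          [6,7] "often" : N
      [7,8] "quickly" : (NP\(S/NP))\PP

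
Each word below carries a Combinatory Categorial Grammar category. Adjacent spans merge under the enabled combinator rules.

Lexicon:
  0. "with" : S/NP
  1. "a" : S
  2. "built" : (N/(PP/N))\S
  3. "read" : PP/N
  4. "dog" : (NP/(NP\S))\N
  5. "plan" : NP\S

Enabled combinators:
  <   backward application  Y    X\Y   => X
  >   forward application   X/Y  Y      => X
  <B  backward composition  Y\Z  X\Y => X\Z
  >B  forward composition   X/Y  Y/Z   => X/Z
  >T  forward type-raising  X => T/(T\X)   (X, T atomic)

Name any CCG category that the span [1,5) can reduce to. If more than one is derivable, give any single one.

[0,6] S   >
  [0,1] "with" : S/NP
  [1,6] NP   >
    [1,5] NP/(NP\S)   <
      [1,4] N   >
        [1,3] N/(PP/N)   <
          [1,2] "a" : S
          [2,3] "built" : (N/(PP/N))\S
        [3,4] "read" : PP/N
      [4,5] "dog" : (NP/(NP\S))\N
    [5,6] "plan" : NP\S

NP/(NP\S)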